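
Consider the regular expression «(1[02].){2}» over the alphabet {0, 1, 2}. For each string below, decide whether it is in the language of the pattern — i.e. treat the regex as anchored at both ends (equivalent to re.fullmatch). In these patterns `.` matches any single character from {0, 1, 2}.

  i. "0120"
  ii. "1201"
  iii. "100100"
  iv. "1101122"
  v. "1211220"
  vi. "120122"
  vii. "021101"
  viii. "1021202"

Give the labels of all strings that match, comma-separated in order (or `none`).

i → no match — must start with "1"
ii → no match
iii → match
iv → no match
v → no match
vi → match
vii → no match — must start with "1"
viii → no match

iii, vi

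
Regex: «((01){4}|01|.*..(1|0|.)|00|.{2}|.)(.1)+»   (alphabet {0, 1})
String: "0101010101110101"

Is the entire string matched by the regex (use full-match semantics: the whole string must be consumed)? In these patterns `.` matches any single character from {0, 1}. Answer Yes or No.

Yes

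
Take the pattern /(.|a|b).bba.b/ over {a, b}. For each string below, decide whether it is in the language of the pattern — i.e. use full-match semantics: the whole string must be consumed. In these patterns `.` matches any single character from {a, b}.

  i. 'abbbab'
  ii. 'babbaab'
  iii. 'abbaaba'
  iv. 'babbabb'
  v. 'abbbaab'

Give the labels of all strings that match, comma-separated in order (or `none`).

ii, iv, v

i → no match
ii → match
iii → no match — must end with 'b'
iv → match
v → match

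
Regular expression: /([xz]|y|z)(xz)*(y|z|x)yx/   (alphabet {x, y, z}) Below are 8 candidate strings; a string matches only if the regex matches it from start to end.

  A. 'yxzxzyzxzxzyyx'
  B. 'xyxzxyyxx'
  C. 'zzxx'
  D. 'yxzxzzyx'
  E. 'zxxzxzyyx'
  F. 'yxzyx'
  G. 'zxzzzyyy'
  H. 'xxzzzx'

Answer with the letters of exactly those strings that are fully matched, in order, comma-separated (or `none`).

D

A → no match
B → no match — must end with 'yx'
C → no match — must end with 'yx'
D → match
E → no match
F → no match
G → no match — must end with 'yx'
H → no match — must end with 'yx'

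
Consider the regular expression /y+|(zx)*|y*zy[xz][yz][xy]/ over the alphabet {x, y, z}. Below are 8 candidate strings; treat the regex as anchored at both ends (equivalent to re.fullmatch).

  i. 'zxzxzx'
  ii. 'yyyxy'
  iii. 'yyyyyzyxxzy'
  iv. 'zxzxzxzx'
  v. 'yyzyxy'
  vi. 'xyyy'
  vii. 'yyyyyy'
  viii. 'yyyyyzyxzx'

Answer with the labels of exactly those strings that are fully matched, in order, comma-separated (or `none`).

i, iv, vii, viii

i → match
ii → no match
iii → no match
iv → match
v → no match
vi → no match
vii → match
viii → match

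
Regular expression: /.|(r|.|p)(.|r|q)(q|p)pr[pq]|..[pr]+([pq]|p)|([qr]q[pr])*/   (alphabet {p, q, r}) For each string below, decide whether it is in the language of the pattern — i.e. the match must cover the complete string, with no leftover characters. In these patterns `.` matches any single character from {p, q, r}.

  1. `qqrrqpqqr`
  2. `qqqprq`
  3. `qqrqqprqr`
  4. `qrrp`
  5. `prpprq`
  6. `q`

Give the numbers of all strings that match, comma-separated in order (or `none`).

1 → match
2 → match
3 → match
4 → match
5 → match
6 → match

1, 2, 3, 4, 5, 6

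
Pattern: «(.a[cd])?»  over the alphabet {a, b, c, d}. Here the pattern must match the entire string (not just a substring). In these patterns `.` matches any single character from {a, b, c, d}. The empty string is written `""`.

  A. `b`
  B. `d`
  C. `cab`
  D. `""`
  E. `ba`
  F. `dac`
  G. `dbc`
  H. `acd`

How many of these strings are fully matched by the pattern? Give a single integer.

2

A. `b` → no match
B. `d` → no match
C. `cab` → no match
D. `""` → match
E. `ba` → no match
F. `dac` → match
G. `dbc` → no match
H. `acd` → no match
Total matched: 2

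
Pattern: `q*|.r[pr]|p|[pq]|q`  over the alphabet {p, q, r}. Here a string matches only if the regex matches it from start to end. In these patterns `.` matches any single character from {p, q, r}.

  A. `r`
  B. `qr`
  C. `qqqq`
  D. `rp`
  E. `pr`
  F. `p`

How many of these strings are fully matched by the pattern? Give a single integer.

2

A → no match
B → no match
C → match
D → no match
E → no match
F → match
Total matched: 2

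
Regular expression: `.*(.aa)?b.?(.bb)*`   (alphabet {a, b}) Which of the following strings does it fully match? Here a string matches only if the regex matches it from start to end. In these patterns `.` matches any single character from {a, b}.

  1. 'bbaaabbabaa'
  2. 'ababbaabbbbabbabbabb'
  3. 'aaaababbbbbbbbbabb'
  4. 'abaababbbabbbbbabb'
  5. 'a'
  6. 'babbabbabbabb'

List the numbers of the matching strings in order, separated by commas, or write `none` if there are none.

1 → no match
2 → match
3 → match
4 → match
5 → no match
6 → match

2, 3, 4, 6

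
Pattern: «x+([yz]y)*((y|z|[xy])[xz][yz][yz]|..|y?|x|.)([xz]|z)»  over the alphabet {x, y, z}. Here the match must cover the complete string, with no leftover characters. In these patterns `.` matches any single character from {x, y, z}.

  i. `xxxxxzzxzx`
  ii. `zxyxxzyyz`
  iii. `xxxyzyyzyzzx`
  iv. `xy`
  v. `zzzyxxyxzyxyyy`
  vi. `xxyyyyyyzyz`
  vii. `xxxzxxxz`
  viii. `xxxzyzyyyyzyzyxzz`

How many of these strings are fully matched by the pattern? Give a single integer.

1

i → no match
ii → no match — must start with `x`
iii → no match
iv → no match
v → no match — must start with `x`
vi → match
vii → no match
viii → no match
Total matched: 1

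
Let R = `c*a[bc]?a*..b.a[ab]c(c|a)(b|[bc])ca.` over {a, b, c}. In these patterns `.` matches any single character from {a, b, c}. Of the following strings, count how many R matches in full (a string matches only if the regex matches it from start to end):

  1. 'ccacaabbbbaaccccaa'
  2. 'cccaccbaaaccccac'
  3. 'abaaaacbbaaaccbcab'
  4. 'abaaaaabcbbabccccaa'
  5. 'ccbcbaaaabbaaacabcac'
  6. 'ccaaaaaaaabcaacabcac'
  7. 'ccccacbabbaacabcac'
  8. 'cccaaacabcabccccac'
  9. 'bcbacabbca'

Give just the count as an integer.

1 → match
2 → match
3 → match
4 → match
5 → no match
6 → match
7 → match
8 → match
9. 'bcbacabbca' → no match
Total matched: 7

7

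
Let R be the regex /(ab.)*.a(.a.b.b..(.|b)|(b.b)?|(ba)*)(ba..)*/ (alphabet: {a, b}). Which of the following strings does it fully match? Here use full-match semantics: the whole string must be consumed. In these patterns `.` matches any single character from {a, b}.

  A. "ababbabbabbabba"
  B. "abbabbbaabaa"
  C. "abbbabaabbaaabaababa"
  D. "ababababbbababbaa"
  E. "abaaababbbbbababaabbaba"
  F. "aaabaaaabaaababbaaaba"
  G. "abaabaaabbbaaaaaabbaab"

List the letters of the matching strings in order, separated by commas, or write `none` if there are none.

none

A → no match
B. "abbabbbaabaa" → no match
C → no match
D → no match
E → no match
F → no match
G → no match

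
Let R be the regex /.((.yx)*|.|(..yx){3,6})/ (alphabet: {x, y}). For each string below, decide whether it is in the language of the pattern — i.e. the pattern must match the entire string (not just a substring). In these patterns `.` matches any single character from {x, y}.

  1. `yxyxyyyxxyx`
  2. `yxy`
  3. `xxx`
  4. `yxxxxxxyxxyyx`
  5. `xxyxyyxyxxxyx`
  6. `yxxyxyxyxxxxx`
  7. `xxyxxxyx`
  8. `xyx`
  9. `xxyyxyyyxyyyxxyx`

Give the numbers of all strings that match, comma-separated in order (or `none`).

1 → no match
2 → no match
3 → no match
4 → no match
5 → no match
6 → no match
7 → no match
8 → no match
9 → no match

none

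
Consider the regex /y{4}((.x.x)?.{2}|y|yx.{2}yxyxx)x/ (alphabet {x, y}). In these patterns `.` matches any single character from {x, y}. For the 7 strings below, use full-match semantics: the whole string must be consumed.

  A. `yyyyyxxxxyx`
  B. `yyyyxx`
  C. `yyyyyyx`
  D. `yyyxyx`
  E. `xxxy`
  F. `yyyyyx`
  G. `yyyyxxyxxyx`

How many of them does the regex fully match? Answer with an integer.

A → match
B → no match
C → match
D → no match
E → no match — must start with `y`
F → match
G → match
Total matched: 4

4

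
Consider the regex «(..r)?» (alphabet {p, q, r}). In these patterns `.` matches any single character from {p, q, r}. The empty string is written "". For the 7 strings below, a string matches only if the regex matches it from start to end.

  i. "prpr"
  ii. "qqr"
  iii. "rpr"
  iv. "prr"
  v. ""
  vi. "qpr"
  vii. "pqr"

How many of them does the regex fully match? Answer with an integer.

i → no match
ii → match
iii → match
iv → match
v → match
vi → match
vii → match
Total matched: 6

6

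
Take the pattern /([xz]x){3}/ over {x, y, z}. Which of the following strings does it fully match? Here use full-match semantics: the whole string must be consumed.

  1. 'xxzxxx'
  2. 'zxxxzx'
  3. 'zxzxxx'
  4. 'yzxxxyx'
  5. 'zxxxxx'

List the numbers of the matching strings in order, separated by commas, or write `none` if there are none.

1, 2, 3, 5

1. 'xxzxxx' → match
2. 'zxxxzx' → match
3. 'zxzxxx' → match
4. 'yzxxxyx' → no match
5. 'zxxxxx' → match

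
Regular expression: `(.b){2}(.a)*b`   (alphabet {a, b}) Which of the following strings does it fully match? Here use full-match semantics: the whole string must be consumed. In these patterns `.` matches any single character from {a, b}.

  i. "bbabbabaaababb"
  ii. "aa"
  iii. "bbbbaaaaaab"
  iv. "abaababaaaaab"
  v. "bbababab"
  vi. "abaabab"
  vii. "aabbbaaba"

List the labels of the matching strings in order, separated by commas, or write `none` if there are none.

iii

i → no match
ii → no match — must end with "b"
iii → match
iv → no match
v → no match
vi → no match
vii → no match — must end with "b"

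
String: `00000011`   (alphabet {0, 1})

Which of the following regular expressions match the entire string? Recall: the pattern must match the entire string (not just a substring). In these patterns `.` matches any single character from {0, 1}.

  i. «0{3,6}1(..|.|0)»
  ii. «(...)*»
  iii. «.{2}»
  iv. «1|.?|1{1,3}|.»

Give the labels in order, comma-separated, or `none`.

i → match
ii → no match
iii → no match
iv → no match

i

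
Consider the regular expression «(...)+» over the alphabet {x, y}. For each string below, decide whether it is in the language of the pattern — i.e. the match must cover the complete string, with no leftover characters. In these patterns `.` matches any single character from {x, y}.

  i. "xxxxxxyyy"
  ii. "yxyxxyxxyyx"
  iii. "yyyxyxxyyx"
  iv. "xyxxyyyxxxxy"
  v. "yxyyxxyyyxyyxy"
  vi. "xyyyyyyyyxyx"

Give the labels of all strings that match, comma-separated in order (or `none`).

i → match
ii → no match
iii → no match
iv → match
v → no match
vi → match

i, iv, vi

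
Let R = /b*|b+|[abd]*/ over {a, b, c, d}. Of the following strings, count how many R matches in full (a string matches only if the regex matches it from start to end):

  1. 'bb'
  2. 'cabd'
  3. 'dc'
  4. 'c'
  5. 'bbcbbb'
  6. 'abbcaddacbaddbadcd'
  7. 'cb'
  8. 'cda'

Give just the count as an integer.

1 → match
2 → no match
3 → no match
4 → no match
5 → no match
6 → no match
7 → no match
8 → no match
Total matched: 1

1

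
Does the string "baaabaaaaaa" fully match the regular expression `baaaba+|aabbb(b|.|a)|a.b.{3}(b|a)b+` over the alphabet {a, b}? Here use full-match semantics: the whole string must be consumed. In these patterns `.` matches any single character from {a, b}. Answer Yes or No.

Yes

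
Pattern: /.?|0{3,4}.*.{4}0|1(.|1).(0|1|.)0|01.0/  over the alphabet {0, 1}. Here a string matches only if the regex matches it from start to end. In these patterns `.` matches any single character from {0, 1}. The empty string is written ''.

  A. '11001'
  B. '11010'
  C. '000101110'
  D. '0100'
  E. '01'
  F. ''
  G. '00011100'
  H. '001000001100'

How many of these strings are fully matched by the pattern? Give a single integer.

5

A → no match
B → match
C → match
D → match
E → no match
F → match
G → match
H → no match
Total matched: 5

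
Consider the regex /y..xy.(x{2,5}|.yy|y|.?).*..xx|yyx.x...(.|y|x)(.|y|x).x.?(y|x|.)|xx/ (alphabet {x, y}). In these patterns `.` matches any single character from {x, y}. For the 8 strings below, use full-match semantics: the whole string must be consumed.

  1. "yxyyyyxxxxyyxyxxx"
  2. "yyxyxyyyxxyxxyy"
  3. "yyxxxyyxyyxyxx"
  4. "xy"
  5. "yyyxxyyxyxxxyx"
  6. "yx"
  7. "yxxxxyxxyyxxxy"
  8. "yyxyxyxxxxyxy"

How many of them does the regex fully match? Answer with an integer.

1

1 → no match
2 → no match
3 → no match
4 → no match
5 → no match
6 → no match
7 → no match
8 → match
Total matched: 1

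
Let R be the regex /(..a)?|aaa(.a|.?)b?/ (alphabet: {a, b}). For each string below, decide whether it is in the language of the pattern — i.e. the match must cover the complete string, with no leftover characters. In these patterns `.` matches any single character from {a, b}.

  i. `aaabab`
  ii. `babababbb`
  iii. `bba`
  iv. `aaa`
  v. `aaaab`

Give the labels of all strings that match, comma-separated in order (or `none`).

i, iii, iv, v

i → match
ii → no match
iii → match
iv → match
v → match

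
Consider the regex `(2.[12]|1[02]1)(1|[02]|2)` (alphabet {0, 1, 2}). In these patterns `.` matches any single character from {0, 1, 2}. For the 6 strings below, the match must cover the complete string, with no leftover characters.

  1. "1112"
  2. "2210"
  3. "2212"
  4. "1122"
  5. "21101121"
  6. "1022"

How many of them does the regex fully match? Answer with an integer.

2

1 → no match
2 → match
3 → match
4 → no match
5 → no match
6 → no match
Total matched: 2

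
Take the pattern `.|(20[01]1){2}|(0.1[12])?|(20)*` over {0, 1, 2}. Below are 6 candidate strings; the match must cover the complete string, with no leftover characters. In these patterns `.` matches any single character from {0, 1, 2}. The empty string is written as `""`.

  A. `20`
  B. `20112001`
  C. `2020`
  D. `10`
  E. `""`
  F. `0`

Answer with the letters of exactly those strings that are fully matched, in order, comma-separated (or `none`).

A, B, C, E, F

A → match
B → match
C → match
D → no match
E → match
F → match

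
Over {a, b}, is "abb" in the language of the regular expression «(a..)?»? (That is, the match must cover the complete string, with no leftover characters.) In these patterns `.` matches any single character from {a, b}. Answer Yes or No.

Yes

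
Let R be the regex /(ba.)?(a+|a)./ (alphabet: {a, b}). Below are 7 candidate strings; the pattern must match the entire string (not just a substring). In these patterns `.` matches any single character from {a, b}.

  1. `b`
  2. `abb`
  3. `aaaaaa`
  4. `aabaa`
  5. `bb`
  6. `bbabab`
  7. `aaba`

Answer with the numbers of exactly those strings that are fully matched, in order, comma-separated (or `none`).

3

1 → no match
2 → no match
3 → match
4 → no match
5 → no match
6 → no match
7 → no match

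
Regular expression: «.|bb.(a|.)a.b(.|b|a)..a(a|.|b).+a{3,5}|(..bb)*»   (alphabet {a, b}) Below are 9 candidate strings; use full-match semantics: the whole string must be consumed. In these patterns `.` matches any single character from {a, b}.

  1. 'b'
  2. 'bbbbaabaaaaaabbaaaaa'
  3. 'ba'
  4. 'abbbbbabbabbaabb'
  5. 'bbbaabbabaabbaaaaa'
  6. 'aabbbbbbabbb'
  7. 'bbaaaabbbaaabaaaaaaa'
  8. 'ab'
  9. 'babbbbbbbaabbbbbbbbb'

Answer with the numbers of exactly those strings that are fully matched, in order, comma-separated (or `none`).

1, 2, 5, 6, 7

1 → match
2 → match
3 → no match
4 → no match
5 → match
6 → match
7 → match
8 → no match
9 → no match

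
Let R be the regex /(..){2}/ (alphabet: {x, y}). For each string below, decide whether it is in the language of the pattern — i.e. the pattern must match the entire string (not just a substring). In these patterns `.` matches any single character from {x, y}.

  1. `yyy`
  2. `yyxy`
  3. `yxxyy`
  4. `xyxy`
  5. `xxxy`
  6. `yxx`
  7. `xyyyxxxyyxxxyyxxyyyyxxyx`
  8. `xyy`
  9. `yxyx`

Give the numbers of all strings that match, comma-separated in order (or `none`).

1 → no match
2 → match
3 → no match
4 → match
5 → match
6 → no match
7 → no match
8 → no match
9 → match

2, 4, 5, 9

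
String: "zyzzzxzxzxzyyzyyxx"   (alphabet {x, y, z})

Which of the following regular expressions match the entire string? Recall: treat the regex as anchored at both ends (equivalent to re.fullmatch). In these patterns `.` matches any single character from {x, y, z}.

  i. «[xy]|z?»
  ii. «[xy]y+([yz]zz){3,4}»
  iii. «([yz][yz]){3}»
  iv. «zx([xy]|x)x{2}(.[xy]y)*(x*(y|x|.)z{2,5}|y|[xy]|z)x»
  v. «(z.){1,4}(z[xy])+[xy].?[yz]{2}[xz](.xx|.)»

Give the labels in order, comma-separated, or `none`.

v

i → no match
ii → no match — must end with "zz"
iii → no match
iv → no match — must start with "zx"
v → match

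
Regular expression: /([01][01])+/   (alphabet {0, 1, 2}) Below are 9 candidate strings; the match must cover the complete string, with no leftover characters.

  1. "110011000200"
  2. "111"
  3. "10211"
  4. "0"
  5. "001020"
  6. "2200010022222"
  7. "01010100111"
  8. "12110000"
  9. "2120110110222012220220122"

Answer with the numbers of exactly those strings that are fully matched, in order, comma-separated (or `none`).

none

1 → no match
2 → no match
3 → no match
4 → no match
5 → no match
6 → no match
7 → no match
8 → no match
9 → no match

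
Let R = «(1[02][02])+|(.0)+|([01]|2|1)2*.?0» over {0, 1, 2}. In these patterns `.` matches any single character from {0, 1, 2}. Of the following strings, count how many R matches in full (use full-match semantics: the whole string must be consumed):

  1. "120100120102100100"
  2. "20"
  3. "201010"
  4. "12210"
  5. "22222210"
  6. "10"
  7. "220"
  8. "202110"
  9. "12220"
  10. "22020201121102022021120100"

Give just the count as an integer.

8

1 → match
2 → match
3 → match
4 → match
5 → match
6 → match
7 → match
8 → no match
9 → match
10 → no match
Total matched: 8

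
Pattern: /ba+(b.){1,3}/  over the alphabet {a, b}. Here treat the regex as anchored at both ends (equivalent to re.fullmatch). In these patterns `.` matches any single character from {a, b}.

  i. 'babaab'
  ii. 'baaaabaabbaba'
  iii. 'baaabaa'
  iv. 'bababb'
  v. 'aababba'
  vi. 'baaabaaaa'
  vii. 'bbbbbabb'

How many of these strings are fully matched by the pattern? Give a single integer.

1

i → no match
ii → no match
iii → no match
iv → match
v → no match — must start with 'ba'
vi → no match
vii → no match — must start with 'ba'
Total matched: 1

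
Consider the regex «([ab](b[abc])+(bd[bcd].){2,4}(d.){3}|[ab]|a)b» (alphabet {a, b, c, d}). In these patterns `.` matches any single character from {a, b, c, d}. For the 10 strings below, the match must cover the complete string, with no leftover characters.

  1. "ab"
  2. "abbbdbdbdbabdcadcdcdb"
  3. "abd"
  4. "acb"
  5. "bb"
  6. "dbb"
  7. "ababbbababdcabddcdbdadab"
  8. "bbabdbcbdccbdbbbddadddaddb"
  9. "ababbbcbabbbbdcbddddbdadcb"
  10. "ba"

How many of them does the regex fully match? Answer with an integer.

1 → match
2 → no match
3 → no match — must end with "b"
4 → no match
5 → match
6 → no match
7 → match
8 → match
9 → no match
10 → no match — must end with "b"
Total matched: 4

4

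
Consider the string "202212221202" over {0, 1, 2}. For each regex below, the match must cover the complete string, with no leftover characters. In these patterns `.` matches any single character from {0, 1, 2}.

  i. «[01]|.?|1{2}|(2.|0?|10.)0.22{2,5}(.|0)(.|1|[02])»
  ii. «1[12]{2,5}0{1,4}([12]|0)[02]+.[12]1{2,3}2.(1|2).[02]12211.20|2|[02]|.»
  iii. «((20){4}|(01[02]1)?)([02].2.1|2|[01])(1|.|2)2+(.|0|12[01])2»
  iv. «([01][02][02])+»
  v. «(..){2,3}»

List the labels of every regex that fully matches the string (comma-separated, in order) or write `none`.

iii

i → no match
ii → no match
iii → match
iv → no match
v → no match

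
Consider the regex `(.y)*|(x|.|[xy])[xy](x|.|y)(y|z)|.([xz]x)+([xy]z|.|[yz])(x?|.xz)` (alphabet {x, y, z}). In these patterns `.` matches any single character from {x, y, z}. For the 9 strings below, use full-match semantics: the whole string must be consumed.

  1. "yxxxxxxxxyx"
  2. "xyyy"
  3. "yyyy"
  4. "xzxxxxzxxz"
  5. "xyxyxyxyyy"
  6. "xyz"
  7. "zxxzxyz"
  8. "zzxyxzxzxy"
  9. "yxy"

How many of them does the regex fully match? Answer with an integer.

1 → match
2 → match
3 → match
4 → match
5 → match
6 → no match
7 → match
8 → no match
9 → no match
Total matched: 6

6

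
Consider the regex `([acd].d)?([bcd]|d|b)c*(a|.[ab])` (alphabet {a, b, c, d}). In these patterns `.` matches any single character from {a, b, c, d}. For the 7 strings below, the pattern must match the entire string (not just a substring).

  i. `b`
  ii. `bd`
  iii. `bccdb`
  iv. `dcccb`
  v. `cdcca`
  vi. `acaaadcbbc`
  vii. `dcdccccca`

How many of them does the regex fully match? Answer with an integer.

3

i → no match
ii → no match
iii → match
iv → match
v → no match
vi → no match
vii → match
Total matched: 3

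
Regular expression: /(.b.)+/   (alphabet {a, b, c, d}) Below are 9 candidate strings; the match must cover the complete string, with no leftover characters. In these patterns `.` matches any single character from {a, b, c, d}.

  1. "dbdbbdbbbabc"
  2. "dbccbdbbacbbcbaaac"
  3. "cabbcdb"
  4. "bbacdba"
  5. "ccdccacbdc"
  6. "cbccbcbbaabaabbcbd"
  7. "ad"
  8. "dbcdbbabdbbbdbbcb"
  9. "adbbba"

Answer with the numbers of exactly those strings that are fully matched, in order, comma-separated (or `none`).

1, 6

1 → match
2 → no match
3 → no match
4 → no match
5 → no match
6 → match
7 → no match
8 → no match
9 → no match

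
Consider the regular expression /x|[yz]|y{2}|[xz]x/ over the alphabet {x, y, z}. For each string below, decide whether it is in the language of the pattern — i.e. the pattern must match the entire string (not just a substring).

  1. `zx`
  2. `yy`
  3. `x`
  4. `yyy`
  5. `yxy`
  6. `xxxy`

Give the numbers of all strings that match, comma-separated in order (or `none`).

1 → match
2 → match
3 → match
4 → no match
5 → no match
6 → no match

1, 2, 3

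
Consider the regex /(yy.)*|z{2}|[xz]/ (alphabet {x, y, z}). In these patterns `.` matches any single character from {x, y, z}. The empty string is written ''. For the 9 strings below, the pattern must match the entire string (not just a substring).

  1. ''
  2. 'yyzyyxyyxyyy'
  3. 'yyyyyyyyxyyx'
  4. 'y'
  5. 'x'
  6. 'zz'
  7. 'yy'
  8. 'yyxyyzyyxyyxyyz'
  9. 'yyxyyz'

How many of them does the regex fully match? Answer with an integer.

7

1 → match
2 → match
3 → match
4 → no match
5 → match
6 → match
7 → no match
8 → match
9 → match
Total matched: 7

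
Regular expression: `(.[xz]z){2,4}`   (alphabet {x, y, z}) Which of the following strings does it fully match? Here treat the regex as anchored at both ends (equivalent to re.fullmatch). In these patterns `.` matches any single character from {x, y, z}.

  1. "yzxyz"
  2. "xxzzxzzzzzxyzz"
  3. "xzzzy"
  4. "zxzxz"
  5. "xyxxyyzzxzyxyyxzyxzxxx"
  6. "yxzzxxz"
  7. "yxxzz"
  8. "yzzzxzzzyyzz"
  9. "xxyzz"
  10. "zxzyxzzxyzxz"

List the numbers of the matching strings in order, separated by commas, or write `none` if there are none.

none

1 → no match
2 → no match
3 → no match — must end with "z"
4 → no match
5 → no match — must end with "z"
6 → no match
7 → no match
8 → no match
9 → no match
10 → no match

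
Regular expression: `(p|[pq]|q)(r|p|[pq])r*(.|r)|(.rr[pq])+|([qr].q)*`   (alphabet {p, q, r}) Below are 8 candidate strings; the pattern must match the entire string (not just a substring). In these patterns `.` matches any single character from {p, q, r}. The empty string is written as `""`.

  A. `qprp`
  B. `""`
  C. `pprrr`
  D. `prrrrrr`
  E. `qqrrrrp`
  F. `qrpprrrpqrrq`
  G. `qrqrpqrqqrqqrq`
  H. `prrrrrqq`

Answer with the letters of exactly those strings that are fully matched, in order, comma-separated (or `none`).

A → match
B → match
C → match
D → match
E → match
F → no match
G → no match
H → no match

A, B, C, D, E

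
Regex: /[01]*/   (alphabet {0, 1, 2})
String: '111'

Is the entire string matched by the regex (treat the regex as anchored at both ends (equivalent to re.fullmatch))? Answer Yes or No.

Yes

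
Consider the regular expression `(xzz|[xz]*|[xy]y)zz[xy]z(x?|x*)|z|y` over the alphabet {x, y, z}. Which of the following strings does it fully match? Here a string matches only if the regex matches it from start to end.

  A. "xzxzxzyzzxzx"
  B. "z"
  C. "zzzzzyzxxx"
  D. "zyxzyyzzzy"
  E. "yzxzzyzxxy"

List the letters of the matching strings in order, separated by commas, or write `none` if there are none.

B, C

A → no match
B → match
C → match
D → no match
E → no match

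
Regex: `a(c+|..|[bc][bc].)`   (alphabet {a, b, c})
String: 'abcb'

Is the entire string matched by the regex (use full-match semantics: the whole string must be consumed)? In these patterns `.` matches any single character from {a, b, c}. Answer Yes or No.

Yes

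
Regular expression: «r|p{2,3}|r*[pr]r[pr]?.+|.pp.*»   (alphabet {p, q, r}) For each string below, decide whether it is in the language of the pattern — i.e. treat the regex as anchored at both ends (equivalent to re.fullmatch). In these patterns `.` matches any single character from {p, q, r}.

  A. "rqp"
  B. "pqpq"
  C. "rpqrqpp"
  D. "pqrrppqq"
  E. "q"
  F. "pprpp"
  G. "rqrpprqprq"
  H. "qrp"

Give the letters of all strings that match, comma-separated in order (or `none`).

A → no match
B → no match
C → no match
D → no match
E → no match
F → no match
G → no match
H → no match

none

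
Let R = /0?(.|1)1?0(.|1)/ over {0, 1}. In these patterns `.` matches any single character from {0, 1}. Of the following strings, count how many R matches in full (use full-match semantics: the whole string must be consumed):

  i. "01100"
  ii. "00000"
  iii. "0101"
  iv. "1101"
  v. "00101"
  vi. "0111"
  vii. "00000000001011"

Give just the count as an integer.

4

i → match
ii → no match
iii → match
iv → match
v → match
vi → no match
vii → no match
Total matched: 4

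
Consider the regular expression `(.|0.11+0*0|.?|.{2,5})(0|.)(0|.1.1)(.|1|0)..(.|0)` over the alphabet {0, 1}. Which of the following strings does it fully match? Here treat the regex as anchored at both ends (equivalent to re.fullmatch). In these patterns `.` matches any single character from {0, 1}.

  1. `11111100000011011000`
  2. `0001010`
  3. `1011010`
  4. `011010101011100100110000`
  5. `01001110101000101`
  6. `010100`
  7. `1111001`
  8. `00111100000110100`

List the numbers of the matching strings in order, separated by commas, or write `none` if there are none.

2

1 → no match
2. `0001010` → match
3. `1011010` → no match
4 → no match
5 → no match
6. `010100` → no match
7. `1111001` → no match
8 → no match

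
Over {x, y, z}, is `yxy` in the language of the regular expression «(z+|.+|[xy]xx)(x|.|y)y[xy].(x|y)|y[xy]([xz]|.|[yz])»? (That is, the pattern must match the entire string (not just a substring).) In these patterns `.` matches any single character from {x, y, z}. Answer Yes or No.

Yes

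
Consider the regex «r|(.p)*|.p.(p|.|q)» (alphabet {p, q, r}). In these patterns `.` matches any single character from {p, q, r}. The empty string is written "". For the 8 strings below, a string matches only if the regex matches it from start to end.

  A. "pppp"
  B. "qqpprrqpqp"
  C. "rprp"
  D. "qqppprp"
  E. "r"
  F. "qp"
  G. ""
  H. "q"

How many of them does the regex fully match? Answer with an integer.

5

A. "pppp" → match
B. "qqpprrqpqp" → no match
C. "rprp" → match
D. "qqppprp" → no match
E. "r" → match
F. "qp" → match
G. "" → match
H. "q" → no match
Total matched: 5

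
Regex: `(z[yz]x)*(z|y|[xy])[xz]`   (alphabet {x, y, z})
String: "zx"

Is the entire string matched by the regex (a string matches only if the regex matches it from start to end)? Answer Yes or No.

Yes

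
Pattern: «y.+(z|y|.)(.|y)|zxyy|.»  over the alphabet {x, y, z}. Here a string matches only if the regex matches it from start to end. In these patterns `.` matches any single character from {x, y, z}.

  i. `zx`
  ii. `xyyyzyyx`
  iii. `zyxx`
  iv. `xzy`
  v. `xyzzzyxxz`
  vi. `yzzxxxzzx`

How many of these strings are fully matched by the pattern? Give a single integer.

1

i → no match
ii → no match
iii → no match
iv → no match
v → no match
vi → match
Total matched: 1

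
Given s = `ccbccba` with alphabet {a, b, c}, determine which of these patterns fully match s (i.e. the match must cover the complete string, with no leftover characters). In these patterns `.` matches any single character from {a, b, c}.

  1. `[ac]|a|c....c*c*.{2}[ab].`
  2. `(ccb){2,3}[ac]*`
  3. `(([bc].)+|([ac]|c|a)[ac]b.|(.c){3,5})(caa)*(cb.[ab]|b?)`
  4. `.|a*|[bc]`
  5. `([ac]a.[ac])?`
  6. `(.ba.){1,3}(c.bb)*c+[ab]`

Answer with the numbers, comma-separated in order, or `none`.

2

1 → no match
2 → match
3 → no match
4 → no match
5 → no match
6 → no match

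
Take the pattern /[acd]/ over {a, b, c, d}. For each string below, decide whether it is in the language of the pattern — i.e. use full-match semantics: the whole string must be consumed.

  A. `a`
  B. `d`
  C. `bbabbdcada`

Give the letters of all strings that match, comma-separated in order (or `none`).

A. `a` → match
B. `d` → match
C. `bbabbdcada` → no match

A, B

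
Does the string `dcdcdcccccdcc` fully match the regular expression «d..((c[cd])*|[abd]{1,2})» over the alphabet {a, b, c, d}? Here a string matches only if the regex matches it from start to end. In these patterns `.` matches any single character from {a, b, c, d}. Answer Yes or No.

Yes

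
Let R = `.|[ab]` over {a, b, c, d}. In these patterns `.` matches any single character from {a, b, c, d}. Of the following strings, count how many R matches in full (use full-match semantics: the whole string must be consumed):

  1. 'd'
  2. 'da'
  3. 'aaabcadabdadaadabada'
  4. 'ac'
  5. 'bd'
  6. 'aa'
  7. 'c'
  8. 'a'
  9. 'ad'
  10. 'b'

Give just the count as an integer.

4

1. 'd' → match
2. 'da' → no match
3 → no match
4. 'ac' → no match
5. 'bd' → no match
6. 'aa' → no match
7. 'c' → match
8. 'a' → match
9. 'ad' → no match
10. 'b' → match
Total matched: 4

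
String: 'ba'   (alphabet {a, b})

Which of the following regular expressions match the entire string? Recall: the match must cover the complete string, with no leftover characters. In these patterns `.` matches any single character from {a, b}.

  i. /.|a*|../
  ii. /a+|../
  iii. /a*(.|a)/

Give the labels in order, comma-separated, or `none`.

i, ii

i → match
ii → match
iii → no match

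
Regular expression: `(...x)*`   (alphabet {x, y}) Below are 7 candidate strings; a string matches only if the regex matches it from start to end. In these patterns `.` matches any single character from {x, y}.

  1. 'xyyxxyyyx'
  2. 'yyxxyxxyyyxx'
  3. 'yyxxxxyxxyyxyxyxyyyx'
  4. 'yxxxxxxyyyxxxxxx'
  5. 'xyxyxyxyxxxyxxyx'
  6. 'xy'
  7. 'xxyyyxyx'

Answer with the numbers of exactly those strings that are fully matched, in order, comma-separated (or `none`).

3

1 → no match
2 → no match
3 → match
4 → no match
5 → no match
6 → no match
7 → no match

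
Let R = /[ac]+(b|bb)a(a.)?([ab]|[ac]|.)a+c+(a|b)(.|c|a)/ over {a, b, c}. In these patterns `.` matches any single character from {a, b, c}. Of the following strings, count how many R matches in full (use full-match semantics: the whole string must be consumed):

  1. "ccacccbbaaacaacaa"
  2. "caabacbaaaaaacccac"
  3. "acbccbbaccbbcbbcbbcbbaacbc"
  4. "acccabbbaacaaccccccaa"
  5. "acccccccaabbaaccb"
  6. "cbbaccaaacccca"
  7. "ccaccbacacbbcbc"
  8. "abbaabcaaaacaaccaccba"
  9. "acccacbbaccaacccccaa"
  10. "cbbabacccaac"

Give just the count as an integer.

1

1 → match
2 → no match
3 → no match
4 → no match
5 → no match
6 → no match
7 → no match
8 → no match
9 → no match
10. "cbbabacccaac" → no match
Total matched: 1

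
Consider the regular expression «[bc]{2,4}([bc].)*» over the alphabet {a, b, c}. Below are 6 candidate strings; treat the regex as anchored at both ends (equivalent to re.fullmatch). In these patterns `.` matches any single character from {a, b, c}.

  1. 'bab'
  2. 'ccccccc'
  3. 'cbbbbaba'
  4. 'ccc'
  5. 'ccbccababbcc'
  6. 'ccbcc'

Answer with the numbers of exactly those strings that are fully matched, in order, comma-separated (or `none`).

2, 3, 4, 5, 6

1. 'bab' → no match
2. 'ccccccc' → match
3. 'cbbbbaba' → match
4. 'ccc' → match
5. 'ccbccababbcc' → match
6. 'ccbcc' → match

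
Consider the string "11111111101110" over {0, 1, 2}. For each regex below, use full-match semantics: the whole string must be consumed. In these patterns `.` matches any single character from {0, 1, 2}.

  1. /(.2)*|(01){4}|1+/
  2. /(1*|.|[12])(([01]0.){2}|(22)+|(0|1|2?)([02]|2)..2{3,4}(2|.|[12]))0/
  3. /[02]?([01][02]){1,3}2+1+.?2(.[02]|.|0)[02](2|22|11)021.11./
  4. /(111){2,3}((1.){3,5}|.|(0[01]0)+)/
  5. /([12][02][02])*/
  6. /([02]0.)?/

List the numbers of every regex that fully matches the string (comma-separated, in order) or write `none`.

1 → no match
2 → no match
3 → no match
4 → match
5 → no match
6 → no match

4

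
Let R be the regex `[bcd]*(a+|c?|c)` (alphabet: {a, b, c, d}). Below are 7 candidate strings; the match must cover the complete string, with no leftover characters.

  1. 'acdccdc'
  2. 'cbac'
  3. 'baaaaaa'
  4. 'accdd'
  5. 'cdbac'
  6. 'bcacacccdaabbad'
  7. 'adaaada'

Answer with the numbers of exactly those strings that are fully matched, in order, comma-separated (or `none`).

1. 'acdccdc' → no match
2. 'cbac' → no match
3. 'baaaaaa' → match
4. 'accdd' → no match
5. 'cdbac' → no match
6 → no match
7. 'adaaada' → no match

3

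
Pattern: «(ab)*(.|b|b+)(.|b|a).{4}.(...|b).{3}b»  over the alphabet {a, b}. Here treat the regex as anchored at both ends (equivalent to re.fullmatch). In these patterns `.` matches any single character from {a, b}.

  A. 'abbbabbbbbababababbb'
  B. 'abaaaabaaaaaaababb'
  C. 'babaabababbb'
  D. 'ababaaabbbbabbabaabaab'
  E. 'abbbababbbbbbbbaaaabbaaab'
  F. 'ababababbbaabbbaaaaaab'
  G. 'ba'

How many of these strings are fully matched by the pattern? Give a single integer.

A → no match
B → no match
C → match
D → no match
E → no match
F → match
G → no match — must end with 'b'
Total matched: 2

2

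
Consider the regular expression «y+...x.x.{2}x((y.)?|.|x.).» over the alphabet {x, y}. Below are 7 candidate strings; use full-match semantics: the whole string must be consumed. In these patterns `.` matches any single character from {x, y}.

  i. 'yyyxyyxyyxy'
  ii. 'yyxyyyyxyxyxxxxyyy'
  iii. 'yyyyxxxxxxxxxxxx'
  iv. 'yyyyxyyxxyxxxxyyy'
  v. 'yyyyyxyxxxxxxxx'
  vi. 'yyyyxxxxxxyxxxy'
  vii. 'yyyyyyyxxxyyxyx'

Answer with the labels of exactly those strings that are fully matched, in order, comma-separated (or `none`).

i → no match
ii → no match
iii → match
iv → no match
v → match
vi → match
vii → match

iii, v, vi, vii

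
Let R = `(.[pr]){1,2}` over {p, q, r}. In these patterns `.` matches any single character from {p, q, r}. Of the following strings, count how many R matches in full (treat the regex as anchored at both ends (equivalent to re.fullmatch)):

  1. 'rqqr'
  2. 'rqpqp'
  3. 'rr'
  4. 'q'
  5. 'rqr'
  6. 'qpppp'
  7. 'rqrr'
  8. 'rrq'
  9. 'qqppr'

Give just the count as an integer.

1

1. 'rqqr' → no match
2. 'rqpqp' → no match
3. 'rr' → match
4. 'q' → no match
5. 'rqr' → no match
6. 'qpppp' → no match
7. 'rqrr' → no match
8. 'rrq' → no match
9. 'qqppr' → no match
Total matched: 1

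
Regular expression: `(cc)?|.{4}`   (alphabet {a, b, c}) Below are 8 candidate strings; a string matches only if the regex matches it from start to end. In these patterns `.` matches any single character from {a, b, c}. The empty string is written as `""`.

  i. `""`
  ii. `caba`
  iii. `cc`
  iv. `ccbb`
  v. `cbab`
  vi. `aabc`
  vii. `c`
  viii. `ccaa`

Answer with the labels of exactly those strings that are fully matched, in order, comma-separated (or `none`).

i, ii, iii, iv, v, vi, viii

i → match
ii → match
iii → match
iv → match
v → match
vi → match
vii → no match
viii → match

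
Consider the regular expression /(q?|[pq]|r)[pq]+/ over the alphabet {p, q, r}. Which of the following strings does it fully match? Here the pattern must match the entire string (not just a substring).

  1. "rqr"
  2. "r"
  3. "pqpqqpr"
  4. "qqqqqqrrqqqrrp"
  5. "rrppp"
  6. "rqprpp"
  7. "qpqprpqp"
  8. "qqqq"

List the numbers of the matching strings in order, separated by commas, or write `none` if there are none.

1 → no match
2 → no match
3 → no match
4 → no match
5 → no match
6 → no match
7 → no match
8 → match

8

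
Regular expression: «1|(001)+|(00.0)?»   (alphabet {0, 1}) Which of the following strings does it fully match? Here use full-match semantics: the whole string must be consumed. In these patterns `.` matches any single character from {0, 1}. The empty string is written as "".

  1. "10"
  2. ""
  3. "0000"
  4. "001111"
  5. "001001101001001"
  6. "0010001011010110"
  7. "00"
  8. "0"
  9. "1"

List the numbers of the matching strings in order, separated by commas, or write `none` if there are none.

1 → no match
2 → match
3 → match
4 → no match
5 → no match
6 → no match
7 → no match
8 → no match
9 → match

2, 3, 9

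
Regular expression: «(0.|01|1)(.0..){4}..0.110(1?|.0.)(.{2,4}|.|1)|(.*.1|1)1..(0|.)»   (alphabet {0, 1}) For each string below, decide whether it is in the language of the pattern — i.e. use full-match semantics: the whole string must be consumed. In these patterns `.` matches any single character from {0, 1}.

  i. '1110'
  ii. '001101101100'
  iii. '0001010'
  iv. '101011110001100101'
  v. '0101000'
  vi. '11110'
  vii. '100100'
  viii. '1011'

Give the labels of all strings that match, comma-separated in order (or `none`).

i → no match
ii → no match
iii → no match
iv → no match
v → no match
vi → match
vii → no match
viii → no match

vi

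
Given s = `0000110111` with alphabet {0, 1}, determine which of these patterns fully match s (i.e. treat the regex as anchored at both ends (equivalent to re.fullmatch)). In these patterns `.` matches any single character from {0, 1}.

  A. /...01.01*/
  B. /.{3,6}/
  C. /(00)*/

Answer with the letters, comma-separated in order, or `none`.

A → match
B → no match
C → no match

A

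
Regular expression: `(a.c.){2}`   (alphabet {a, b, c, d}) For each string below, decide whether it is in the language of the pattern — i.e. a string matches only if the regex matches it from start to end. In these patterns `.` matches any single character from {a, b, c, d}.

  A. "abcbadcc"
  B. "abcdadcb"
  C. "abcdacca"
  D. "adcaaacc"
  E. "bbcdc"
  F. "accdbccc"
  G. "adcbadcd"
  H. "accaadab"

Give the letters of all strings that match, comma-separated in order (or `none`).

A, B, C, D, G

A. "abcbadcc" → match
B. "abcdadcb" → match
C. "abcdacca" → match
D. "adcaaacc" → match
E. "bbcdc" → no match — must start with "a"
F. "accdbccc" → no match
G. "adcbadcd" → match
H. "accaadab" → no match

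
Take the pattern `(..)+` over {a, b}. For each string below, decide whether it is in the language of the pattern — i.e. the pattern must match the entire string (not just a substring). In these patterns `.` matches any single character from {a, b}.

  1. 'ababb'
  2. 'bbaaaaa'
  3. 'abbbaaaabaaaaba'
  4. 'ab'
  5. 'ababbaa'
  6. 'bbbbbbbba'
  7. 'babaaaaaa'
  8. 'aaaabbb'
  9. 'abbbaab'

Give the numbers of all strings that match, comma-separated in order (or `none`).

1 → no match
2 → no match
3 → no match
4 → match
5 → no match
6 → no match
7 → no match
8 → no match
9 → no match

4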